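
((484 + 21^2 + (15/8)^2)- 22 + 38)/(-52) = -60449/3328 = -18.16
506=506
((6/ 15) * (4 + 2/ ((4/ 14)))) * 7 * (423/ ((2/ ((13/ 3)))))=141141/ 5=28228.20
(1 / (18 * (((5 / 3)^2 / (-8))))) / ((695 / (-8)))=32 / 17375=0.00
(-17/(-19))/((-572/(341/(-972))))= 527/960336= 0.00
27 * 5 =135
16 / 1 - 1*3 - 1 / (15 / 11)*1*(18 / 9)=173 / 15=11.53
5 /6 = 0.83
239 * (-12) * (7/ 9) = -6692/ 3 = -2230.67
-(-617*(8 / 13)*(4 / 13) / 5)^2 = -545.96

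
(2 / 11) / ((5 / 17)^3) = 9826 / 1375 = 7.15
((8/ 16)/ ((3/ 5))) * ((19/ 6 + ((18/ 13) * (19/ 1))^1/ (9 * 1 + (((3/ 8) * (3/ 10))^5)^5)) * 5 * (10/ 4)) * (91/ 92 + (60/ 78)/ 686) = 9112220516355852251193934824456284244335771736621136280375/ 145061052180194503396299342305632992264743593748337504288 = 62.82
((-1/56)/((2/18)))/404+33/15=248819/113120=2.20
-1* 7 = -7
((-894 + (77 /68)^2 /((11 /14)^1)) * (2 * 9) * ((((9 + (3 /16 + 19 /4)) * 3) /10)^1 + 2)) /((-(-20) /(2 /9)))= -408092059 /369920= -1103.19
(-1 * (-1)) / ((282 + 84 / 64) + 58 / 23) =0.00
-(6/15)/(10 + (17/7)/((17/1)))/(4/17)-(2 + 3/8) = -7221/2840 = -2.54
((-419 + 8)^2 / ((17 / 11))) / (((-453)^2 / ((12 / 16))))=619377 / 1550468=0.40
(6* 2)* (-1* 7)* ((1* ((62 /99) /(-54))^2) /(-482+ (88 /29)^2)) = 11314814 /473492063187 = 0.00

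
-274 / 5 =-54.80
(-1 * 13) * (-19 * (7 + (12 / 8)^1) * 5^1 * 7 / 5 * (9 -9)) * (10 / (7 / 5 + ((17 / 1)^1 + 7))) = 0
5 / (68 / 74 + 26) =0.19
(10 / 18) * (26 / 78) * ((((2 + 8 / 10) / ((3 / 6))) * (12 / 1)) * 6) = 224 / 3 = 74.67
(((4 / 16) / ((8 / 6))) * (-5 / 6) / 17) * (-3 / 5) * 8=3 / 68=0.04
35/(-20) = -7/4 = -1.75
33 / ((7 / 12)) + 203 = 1817 / 7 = 259.57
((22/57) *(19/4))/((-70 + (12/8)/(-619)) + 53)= -0.11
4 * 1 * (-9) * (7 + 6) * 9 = -4212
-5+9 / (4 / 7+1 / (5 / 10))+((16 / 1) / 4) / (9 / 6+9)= -47 / 42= -1.12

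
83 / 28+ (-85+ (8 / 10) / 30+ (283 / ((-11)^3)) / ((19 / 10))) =-4361189291 / 53106900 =-82.12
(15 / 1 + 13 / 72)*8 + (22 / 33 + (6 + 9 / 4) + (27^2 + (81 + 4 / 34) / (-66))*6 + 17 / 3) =30311863 / 6732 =4502.65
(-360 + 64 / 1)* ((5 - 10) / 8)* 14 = 2590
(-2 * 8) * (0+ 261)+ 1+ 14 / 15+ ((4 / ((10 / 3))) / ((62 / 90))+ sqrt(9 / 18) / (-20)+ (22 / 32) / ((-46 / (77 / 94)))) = -134226416959 / 32170560-sqrt(2) / 40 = -4172.37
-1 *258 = -258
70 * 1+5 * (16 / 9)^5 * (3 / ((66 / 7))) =63817810 / 649539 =98.25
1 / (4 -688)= -1 / 684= -0.00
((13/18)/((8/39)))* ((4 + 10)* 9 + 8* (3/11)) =39715/88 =451.31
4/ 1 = 4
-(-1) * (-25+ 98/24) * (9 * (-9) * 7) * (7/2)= 332073/8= 41509.12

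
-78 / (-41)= 78 / 41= 1.90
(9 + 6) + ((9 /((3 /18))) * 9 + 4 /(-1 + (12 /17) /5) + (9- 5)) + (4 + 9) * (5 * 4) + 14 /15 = 833597 /1095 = 761.28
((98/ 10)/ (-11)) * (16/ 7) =-2.04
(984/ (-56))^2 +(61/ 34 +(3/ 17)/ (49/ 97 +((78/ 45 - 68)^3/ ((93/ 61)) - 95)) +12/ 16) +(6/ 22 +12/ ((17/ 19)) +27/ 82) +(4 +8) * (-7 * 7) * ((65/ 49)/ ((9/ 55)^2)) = -3397414685096603249430575/ 117948109177812216996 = -28804.32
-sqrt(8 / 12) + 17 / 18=17 / 18 - sqrt(6) / 3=0.13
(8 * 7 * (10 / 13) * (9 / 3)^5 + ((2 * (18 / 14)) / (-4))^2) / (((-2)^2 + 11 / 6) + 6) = 80018199 / 90454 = 884.63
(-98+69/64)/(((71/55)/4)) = -341165/1136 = -300.32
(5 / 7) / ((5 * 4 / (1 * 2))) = 1 / 14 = 0.07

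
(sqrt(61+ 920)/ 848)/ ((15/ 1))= sqrt(109)/ 4240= 0.00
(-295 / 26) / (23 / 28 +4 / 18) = -37170 / 3419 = -10.87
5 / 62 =0.08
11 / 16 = 0.69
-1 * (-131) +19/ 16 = 2115/ 16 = 132.19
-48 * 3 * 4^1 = -576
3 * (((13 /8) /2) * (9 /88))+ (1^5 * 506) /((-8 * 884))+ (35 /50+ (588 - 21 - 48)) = 808846583 /1555840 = 519.88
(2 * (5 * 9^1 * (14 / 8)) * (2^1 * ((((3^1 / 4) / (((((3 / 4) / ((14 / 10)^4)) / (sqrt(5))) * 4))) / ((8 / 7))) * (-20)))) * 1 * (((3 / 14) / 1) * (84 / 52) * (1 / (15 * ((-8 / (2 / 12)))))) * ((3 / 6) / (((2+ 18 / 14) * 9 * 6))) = 823543 * sqrt(5) / 114816000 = 0.02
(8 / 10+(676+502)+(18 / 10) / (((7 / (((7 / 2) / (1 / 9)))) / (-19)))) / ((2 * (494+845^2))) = 10249 / 14290380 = 0.00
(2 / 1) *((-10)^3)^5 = -2000000000000000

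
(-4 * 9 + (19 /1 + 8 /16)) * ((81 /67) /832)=-2673 /111488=-0.02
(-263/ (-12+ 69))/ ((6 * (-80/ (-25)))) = -1315/ 5472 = -0.24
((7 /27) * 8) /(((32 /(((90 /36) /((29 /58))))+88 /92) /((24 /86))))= 12880 /163701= 0.08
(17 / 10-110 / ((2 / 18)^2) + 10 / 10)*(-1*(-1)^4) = 89073 / 10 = 8907.30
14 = 14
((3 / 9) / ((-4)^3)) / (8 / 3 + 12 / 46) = -23 / 12928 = -0.00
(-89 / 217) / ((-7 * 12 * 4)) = 89 / 72912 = 0.00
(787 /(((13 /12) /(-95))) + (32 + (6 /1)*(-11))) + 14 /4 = -1795153 /26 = -69044.35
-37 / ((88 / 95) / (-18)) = 31635 / 44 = 718.98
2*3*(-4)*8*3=-576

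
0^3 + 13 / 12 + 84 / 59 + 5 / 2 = 3545 / 708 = 5.01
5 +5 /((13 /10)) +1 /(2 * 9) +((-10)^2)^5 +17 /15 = 11700000011741 /1170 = 10000000010.04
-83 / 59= -1.41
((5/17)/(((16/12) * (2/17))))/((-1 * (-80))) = 3/128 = 0.02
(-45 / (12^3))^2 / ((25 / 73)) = 73 / 36864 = 0.00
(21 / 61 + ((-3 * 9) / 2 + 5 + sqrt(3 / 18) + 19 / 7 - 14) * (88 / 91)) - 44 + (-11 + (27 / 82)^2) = -19250900871 / 261274468 + 44 * sqrt(6) / 273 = -73.29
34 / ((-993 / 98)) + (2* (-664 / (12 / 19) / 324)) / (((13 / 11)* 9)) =-3.97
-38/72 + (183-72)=3977/36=110.47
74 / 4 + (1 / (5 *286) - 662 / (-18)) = 355717 / 6435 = 55.28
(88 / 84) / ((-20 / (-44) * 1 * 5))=242 / 525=0.46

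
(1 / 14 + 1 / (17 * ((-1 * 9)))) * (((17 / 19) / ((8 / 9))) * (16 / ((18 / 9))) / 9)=139 / 2394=0.06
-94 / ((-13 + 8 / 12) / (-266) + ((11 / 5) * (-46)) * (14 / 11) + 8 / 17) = 135660 / 185137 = 0.73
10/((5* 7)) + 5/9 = 0.84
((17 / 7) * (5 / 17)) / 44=5 / 308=0.02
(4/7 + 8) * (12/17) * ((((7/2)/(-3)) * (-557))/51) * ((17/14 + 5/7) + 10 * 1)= 1860380/2023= 919.61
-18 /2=-9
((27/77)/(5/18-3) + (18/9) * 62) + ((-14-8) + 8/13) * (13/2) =-57081/3773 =-15.13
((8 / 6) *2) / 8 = 1 / 3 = 0.33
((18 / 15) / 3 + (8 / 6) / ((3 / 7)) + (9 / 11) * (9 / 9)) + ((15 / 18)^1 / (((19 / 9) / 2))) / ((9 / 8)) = 5.03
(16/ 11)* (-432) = -6912/ 11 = -628.36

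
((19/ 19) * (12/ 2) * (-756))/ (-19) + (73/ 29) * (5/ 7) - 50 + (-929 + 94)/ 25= 3030346/ 19285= 157.13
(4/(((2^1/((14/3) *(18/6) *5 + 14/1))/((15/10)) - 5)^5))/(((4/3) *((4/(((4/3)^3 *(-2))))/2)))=220541454/95388992557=0.00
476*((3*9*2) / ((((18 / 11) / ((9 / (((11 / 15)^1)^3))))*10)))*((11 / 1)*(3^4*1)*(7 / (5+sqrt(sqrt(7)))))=2459390850 / (11*(7^(1 / 4)+5))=33740044.24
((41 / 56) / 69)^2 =1681 / 14930496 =0.00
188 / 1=188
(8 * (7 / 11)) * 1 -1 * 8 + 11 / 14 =-327 / 154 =-2.12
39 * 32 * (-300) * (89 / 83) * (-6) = 199929600 / 83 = 2408790.36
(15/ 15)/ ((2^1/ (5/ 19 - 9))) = -83/ 19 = -4.37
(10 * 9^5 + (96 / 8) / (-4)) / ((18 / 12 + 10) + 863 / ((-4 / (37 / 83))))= -65347228 / 9371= -6973.35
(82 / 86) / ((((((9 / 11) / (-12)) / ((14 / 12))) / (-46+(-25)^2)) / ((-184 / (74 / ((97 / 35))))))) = 1553543464 / 23865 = 65097.15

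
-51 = -51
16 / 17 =0.94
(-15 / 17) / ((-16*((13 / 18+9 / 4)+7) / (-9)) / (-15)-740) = 18225 / 15309112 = 0.00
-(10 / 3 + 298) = -904 / 3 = -301.33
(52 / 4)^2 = 169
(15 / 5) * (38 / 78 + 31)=1228 / 13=94.46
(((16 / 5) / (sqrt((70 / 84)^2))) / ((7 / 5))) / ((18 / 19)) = 304 / 105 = 2.90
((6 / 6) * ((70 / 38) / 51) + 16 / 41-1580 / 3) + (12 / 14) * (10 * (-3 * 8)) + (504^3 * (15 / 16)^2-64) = 31292248021091 / 278103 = 112520354.05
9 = 9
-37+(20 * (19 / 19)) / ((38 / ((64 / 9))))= -33.26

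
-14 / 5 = -2.80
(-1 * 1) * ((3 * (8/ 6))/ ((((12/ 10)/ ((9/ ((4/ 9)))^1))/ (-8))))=540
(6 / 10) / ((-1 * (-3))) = 1 / 5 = 0.20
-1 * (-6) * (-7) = -42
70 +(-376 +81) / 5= 11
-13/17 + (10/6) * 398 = 33791/51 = 662.57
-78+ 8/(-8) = -79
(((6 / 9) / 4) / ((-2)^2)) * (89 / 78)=89 / 1872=0.05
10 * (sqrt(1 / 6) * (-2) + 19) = 190 - 10 * sqrt(6) / 3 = 181.84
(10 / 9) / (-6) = -5 / 27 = -0.19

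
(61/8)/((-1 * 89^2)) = -61/63368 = -0.00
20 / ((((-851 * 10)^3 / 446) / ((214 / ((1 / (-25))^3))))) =29826250 / 616295051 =0.05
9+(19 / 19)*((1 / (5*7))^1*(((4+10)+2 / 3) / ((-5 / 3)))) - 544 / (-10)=11051 / 175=63.15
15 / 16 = 0.94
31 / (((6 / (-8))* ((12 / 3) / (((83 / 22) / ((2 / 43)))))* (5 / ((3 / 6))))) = -110639 / 1320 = -83.82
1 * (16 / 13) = 16 / 13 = 1.23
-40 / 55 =-8 / 11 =-0.73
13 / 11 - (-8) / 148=1.24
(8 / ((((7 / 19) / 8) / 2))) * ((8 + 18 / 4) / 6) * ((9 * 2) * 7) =91200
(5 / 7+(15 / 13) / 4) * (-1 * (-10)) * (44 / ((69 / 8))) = 321200 / 6279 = 51.15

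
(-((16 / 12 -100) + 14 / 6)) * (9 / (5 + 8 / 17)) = 4913 / 31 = 158.48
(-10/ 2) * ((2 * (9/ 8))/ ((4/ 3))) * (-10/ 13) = 675/ 104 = 6.49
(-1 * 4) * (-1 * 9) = 36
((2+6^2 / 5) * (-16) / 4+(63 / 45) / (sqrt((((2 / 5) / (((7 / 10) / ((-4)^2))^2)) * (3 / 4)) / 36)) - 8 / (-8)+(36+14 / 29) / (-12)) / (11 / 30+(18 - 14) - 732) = 33791 / 633041 - 147 * sqrt(30) / 873160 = 0.05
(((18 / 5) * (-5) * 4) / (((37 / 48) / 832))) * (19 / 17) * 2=-109264896 / 629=-173712.08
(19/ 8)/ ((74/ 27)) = 513/ 592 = 0.87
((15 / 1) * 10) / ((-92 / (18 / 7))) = -675 / 161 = -4.19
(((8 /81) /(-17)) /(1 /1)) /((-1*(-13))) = -8 /17901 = -0.00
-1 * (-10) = 10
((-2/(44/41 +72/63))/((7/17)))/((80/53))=-697/480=-1.45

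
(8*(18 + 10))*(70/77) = 2240/11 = 203.64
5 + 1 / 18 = 91 / 18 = 5.06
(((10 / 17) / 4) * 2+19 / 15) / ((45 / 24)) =3184 / 3825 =0.83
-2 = -2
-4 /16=-1 /4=-0.25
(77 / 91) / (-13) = -11 / 169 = -0.07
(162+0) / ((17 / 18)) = 2916 / 17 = 171.53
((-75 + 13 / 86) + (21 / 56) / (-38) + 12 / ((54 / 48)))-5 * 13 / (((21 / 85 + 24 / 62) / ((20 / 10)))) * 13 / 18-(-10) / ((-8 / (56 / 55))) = -461730436477 / 2162487888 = -213.52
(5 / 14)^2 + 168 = 32953 / 196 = 168.13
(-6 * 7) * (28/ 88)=-147/ 11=-13.36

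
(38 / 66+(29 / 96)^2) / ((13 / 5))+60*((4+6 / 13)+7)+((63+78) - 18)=1068739759 / 1317888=810.95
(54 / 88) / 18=3 / 88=0.03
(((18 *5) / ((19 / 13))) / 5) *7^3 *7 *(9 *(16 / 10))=40452048 / 95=425811.03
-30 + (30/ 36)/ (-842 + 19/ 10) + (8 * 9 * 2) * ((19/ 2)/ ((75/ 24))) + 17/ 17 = 257548832/ 630075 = 408.76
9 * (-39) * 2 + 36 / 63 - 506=-8452 / 7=-1207.43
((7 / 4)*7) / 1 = 49 / 4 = 12.25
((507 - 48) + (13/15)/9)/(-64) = -30989/4320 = -7.17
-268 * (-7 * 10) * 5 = 93800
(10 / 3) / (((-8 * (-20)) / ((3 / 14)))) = 1 / 224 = 0.00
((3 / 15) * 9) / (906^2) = 0.00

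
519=519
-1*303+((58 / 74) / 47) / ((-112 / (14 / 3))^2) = -303504163 / 1001664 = -303.00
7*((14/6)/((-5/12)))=-39.20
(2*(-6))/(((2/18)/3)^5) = -172186884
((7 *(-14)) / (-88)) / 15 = 49 / 660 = 0.07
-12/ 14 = -6/ 7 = -0.86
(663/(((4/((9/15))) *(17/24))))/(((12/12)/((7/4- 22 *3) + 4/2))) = -87399/10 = -8739.90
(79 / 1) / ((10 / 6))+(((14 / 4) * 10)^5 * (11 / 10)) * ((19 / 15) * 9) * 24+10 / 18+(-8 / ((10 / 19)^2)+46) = 3556571302142 / 225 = 15806983565.08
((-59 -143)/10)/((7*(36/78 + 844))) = -1313/384230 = -0.00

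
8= 8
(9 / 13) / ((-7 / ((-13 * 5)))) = 45 / 7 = 6.43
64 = 64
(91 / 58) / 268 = 91 / 15544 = 0.01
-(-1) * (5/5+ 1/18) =19/18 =1.06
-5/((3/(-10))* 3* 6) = 25/27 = 0.93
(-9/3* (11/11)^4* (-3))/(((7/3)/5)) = 135/7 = 19.29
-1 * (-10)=10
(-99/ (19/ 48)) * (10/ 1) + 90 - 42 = -46608/ 19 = -2453.05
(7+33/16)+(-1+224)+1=3729/16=233.06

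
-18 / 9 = -2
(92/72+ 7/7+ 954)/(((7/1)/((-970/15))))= -238523/27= -8834.19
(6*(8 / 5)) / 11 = 48 / 55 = 0.87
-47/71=-0.66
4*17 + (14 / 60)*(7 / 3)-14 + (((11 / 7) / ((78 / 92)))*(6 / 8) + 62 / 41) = 9645022 / 167895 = 57.45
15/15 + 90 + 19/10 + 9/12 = 1873/20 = 93.65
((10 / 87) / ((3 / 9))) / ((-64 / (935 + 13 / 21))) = -3070 / 609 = -5.04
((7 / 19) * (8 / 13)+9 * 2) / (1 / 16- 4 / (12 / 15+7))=-216096 / 5339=-40.47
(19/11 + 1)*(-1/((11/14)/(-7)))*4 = 97.19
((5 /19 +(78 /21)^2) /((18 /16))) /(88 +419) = 34904 /1416051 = 0.02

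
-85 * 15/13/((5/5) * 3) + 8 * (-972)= -101513/13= -7808.69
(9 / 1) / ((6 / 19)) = 57 / 2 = 28.50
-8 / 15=-0.53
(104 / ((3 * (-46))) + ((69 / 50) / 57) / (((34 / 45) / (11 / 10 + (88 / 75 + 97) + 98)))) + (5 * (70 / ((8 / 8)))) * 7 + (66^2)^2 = 422944668468751 / 22287000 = 18977191.57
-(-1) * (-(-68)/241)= 68/241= 0.28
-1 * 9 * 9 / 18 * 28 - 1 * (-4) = -122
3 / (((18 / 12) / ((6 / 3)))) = 4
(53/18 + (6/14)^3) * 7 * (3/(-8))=-18665/2352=-7.94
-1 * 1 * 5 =-5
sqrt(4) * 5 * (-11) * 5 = -550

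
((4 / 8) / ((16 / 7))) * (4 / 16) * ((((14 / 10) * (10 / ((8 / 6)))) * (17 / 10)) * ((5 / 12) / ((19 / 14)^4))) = 2000033 / 16681088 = 0.12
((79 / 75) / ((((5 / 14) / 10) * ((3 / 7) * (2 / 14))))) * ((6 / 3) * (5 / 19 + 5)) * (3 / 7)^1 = 123872 / 57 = 2173.19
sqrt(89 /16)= sqrt(89) /4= 2.36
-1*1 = -1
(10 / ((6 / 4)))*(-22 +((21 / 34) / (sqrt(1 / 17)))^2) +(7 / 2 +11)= -9071 / 102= -88.93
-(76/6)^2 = -1444/9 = -160.44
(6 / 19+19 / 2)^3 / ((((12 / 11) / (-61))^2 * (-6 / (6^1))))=-23365309373197 / 7901568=-2957047.18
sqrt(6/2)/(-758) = -sqrt(3)/758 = -0.00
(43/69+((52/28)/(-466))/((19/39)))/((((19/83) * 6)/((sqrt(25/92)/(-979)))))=-1091479465 * sqrt(23)/21954928304232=-0.00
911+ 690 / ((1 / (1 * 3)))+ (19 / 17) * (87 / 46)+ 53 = 2374241 / 782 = 3036.11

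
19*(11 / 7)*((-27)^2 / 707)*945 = 20568735 / 707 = 29092.98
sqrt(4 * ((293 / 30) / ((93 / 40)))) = 4 * sqrt(9083) / 93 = 4.10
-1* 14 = -14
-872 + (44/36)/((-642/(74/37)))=-2519219/2889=-872.00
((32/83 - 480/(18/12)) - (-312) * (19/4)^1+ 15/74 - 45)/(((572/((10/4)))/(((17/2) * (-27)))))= -15753400965/14052896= -1121.01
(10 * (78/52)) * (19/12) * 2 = 95/2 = 47.50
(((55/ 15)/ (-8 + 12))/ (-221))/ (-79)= 11/ 209508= 0.00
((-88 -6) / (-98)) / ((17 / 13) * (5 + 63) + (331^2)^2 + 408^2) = 611 / 7646407397489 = 0.00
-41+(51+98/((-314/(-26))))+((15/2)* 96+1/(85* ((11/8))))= 738.12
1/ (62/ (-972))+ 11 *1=-145/ 31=-4.68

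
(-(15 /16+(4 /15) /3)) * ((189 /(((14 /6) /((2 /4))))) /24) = -2217 /1280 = -1.73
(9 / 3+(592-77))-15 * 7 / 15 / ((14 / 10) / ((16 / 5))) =502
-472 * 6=-2832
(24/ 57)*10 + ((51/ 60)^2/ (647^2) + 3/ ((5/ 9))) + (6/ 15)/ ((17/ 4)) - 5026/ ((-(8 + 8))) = 17514094136457/ 54084282800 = 323.83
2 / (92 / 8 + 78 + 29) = 4 / 237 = 0.02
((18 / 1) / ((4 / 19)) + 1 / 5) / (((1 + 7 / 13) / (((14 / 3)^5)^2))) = 402823263885952 / 1476225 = 272873893.81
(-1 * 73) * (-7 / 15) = 511 / 15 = 34.07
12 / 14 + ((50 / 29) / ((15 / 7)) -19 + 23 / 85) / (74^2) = 121021121 / 141732570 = 0.85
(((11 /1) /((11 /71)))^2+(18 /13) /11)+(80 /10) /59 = 5041.26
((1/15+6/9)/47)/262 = 11/184710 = 0.00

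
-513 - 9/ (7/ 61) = -4140/ 7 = -591.43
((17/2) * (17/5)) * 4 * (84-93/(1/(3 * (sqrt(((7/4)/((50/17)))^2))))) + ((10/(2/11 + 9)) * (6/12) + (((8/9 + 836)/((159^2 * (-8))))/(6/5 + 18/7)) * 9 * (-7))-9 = -799487650758419/84261573000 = -9488.16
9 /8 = 1.12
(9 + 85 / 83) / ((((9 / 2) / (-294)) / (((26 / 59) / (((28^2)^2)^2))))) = -0.00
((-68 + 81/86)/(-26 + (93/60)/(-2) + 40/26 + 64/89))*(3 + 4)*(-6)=-5604831960/48790681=-114.88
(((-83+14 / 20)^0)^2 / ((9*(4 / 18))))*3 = 3 / 2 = 1.50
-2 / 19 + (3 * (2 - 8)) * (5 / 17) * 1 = -1744 / 323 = -5.40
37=37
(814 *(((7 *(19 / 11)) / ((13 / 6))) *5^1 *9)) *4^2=42517440 / 13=3270572.31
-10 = -10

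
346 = 346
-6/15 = -2/5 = -0.40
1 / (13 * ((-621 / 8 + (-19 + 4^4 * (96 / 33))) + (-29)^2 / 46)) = 2024 / 17533919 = 0.00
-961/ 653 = -1.47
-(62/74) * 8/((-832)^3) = 31/2663677952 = 0.00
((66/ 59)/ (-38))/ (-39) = 11/ 14573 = 0.00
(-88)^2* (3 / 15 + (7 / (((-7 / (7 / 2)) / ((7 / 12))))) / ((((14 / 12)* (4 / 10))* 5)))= -5227.20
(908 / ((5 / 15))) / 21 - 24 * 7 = -268 / 7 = -38.29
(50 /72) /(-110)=-5 /792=-0.01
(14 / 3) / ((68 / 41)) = 287 / 102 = 2.81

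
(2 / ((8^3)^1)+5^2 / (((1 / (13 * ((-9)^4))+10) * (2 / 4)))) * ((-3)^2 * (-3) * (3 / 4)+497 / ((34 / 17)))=997546841203 / 873401344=1142.14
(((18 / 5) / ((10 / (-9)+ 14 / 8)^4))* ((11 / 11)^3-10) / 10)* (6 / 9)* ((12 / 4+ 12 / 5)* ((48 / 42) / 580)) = -4897760256 / 35504826875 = -0.14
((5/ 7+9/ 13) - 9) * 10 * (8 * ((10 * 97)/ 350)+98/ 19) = -2075.23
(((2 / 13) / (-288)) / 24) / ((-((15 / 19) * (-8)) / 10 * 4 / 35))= -665 / 2156544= -0.00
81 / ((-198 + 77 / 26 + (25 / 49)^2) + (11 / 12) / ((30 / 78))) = -151695180 / 360313171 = -0.42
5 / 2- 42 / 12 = -1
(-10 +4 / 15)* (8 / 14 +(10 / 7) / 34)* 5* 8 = -238.83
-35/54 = -0.65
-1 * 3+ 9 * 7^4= 21606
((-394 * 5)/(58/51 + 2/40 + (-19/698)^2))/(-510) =239947970/73796533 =3.25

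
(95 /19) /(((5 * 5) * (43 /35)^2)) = 245 /1849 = 0.13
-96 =-96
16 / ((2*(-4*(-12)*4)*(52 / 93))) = 31 / 416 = 0.07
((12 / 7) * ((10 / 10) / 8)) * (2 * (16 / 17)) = 48 / 119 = 0.40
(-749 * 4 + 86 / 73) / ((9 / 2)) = -145748 / 219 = -665.52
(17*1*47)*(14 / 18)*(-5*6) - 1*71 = -56143 / 3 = -18714.33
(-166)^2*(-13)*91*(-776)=25296628448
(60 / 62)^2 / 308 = 225 / 73997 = 0.00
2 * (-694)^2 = 963272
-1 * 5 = -5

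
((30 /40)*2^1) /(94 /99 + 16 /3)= 297 /1244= 0.24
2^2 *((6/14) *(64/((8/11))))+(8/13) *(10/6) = 41464/273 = 151.88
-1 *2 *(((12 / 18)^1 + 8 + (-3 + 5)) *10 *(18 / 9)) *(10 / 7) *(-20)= 256000 / 21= 12190.48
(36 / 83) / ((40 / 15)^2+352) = 0.00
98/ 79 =1.24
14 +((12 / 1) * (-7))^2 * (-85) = -599746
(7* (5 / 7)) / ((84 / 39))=65 / 28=2.32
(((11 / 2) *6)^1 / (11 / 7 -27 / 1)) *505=-116655 / 178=-655.37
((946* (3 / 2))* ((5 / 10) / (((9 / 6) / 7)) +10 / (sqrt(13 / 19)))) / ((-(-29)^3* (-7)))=-14190* sqrt(247) / 2219399 -473 / 24389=-0.12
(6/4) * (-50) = -75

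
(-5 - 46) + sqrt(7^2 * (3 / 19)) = -51 + 7 * sqrt(57) / 19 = -48.22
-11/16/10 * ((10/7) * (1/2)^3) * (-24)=33/112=0.29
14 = 14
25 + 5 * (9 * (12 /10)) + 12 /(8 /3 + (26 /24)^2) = 45415 /553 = 82.12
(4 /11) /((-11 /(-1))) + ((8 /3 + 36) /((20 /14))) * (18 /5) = 294856 /3025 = 97.47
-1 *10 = -10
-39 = -39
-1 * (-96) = 96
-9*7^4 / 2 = -21609 / 2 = -10804.50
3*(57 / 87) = 57 / 29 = 1.97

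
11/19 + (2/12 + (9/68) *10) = 2005/969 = 2.07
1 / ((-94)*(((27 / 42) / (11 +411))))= -2954 / 423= -6.98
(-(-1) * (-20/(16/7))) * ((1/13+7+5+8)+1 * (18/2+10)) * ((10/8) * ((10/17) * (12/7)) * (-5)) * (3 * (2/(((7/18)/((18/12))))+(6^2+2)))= 457200000/1547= 295539.75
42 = 42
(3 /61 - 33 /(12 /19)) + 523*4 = 497711 /244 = 2039.80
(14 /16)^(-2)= 64 /49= 1.31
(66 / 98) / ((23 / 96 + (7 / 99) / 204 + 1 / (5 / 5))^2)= 861439214592 / 1966532233561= 0.44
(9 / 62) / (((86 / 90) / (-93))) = -1215 / 86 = -14.13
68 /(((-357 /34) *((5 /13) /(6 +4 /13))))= -11152 /105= -106.21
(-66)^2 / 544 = 8.01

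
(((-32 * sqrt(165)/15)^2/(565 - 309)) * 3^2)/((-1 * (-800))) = 33/1000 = 0.03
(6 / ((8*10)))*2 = 3 / 20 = 0.15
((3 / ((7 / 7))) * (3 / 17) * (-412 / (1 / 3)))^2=123743376 / 289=428177.77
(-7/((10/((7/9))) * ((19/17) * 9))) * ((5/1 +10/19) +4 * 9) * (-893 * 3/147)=210137/5130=40.96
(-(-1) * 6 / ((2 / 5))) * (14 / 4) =105 / 2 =52.50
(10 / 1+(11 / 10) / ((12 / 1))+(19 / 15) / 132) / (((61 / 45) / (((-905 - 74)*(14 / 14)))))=-3560089 / 488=-7295.26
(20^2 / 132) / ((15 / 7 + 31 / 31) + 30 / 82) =28700 / 33231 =0.86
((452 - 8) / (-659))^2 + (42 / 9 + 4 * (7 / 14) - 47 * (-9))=560379617 / 1302843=430.12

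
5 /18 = 0.28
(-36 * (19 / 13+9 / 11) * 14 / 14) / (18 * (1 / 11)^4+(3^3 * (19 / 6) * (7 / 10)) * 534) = -17356240 / 6758915423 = -0.00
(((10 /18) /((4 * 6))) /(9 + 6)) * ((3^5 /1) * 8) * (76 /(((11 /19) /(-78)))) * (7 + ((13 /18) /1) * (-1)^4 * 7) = -4073524 /11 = -370320.36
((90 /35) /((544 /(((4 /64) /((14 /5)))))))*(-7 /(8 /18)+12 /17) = -46035 /29001728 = -0.00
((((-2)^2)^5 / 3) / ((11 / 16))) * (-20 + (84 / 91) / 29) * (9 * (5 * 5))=-9250406400 / 4147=-2230626.09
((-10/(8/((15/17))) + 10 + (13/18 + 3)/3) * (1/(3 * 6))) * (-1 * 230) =-2140495/16524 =-129.54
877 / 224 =3.92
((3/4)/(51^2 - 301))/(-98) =-3/901600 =-0.00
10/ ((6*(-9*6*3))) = -5/ 486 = -0.01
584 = 584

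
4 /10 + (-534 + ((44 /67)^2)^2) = -53744450348 /100755605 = -533.41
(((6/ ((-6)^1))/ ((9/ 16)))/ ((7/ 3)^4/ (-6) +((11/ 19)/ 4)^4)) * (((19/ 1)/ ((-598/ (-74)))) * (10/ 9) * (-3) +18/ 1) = 43794661883904/ 11974272622975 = 3.66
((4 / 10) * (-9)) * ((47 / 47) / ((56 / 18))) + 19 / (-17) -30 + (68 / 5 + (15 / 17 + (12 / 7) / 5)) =-4153 / 238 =-17.45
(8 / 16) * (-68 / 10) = -17 / 5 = -3.40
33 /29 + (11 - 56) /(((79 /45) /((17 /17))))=-24.49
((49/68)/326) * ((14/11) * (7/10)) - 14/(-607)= 18526767/740078680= 0.03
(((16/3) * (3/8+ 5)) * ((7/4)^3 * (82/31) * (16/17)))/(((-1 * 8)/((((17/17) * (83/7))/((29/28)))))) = -50190847/91698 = -547.35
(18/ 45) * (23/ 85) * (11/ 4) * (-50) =-14.88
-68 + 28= -40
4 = 4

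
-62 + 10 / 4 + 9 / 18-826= -885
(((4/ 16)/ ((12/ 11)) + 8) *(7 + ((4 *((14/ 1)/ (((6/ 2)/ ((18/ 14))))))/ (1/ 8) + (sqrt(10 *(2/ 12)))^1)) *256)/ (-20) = -62884/ 3 - 316 *sqrt(15)/ 9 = -21097.32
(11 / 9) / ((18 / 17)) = 187 / 162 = 1.15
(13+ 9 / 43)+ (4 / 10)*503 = 46098 / 215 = 214.41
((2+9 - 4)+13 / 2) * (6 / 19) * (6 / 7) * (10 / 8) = 1215 / 266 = 4.57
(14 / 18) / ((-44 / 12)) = -7 / 33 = -0.21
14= 14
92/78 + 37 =38.18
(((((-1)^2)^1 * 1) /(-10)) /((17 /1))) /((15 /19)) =-19 /2550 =-0.01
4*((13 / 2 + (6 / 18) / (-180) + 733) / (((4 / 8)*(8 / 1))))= 399329 / 540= 739.50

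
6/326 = 3/163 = 0.02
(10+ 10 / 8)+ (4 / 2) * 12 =141 / 4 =35.25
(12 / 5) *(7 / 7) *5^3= 300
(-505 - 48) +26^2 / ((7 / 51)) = 30605 / 7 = 4372.14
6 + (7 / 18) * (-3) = 29 / 6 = 4.83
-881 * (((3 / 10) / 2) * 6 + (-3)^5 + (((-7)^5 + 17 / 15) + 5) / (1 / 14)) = 6223055387 / 30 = 207435179.57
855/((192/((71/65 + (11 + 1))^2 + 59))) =13872033/13520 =1026.04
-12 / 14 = -6 / 7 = -0.86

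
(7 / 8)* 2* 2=7 / 2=3.50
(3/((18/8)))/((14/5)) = 10/21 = 0.48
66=66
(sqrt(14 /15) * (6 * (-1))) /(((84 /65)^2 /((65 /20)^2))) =-142805 * sqrt(210) /56448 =-36.66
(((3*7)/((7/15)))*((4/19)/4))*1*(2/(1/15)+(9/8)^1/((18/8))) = 2745/38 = 72.24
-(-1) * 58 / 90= 29 / 45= 0.64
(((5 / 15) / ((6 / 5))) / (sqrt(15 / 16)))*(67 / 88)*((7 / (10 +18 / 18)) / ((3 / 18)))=469*sqrt(15) / 2178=0.83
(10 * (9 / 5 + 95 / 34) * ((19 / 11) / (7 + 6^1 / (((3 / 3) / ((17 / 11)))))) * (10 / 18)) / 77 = 6745 / 191709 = 0.04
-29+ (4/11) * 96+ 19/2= 339/22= 15.41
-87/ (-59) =1.47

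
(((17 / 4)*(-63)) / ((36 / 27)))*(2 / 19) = -3213 / 152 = -21.14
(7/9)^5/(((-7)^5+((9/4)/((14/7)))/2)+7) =-268912/15871839759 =-0.00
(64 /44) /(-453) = -0.00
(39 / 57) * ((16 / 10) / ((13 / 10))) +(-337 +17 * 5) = -4772 / 19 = -251.16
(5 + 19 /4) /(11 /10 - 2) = -65 /6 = -10.83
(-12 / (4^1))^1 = -3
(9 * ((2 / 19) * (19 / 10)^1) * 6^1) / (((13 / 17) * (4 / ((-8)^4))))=940032 / 65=14462.03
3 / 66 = 1 / 22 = 0.05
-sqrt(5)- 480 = -482.24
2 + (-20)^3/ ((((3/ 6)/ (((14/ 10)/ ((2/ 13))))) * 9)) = -145582/ 9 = -16175.78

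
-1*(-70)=70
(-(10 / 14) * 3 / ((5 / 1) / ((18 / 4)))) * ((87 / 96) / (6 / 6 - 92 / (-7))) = -0.12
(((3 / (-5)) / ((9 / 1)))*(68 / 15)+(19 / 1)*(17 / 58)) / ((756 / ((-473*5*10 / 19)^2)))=384427947475 / 35615538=10793.83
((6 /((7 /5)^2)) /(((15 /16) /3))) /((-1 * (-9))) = 160 /147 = 1.09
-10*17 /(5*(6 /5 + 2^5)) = -85 /83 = -1.02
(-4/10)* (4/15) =-8/75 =-0.11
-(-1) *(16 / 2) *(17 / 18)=68 / 9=7.56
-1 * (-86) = 86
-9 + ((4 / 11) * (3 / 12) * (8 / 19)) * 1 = -1873 / 209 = -8.96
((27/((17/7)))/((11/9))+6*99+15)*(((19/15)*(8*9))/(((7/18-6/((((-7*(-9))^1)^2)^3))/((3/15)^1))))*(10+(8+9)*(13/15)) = 271685997134732371968/378904001719375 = 717031.22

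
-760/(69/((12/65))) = -608/299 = -2.03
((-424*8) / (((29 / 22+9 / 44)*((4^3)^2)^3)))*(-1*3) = 1749 / 17985175552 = 0.00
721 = 721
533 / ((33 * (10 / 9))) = 1599 / 110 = 14.54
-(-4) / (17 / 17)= 4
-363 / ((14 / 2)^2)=-363 / 49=-7.41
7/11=0.64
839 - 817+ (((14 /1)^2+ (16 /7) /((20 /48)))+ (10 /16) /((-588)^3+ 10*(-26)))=12721558877457 /56923364960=223.49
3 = 3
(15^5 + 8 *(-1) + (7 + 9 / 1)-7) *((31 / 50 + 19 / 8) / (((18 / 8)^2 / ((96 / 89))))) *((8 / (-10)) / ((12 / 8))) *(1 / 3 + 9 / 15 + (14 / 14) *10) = -38194207096832 / 13516875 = -2825668.44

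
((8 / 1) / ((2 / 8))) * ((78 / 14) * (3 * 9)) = 4813.71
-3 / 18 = -1 / 6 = -0.17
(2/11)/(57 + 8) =2/715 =0.00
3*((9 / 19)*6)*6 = 972 / 19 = 51.16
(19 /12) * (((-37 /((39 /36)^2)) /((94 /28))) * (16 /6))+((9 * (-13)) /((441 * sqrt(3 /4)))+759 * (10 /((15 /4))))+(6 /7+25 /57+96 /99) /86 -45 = 5814475889111 /2998117122 -26 * sqrt(3) /147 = 1939.07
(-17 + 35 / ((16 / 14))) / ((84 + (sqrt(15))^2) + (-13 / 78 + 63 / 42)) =327 / 2408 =0.14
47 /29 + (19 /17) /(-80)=63369 /39440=1.61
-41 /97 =-0.42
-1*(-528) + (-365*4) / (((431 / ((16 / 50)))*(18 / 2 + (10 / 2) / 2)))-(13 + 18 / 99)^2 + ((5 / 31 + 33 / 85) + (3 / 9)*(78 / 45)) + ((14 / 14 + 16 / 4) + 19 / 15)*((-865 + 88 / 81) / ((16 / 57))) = -38773354428293459 / 2048076158040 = -18931.60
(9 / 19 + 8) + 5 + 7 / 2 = 645 / 38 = 16.97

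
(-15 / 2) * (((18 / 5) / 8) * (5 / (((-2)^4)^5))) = -135 / 8388608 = -0.00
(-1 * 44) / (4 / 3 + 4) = -33 / 4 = -8.25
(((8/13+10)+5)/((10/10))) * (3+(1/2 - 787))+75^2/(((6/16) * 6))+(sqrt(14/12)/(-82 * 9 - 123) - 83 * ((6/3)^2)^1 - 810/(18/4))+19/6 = -399496/39 - sqrt(42)/5166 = -10243.49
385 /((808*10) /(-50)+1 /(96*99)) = -18295200 /7679227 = -2.38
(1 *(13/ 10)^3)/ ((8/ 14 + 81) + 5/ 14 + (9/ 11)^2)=1860859/ 69960500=0.03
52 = 52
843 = 843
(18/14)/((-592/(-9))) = 81/4144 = 0.02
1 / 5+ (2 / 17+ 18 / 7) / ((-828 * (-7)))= 172831 / 862155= 0.20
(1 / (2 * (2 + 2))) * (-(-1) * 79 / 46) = 79 / 368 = 0.21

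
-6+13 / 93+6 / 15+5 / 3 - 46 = -7718 / 155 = -49.79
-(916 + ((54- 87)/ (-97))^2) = -8619733/ 9409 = -916.12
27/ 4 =6.75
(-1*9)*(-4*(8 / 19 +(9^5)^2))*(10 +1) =26234565836292 / 19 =1380766622962.74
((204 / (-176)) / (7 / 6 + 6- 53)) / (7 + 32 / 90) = 1377 / 400510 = 0.00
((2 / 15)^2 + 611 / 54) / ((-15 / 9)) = -15299 / 2250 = -6.80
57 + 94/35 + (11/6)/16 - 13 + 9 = 187489/3360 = 55.80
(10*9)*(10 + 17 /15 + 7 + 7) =2262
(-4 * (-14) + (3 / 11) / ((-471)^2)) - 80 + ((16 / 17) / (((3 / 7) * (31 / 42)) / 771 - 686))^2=-15157615711483440022502399 / 631567403197309723171137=-24.00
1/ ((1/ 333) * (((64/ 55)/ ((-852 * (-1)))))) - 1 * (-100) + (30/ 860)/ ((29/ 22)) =4866661193/ 19952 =243918.46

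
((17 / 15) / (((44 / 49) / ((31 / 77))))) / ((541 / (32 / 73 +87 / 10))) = 24609319 / 2867191800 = 0.01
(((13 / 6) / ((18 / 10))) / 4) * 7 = 455 / 216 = 2.11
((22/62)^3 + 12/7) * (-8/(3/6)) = -28.14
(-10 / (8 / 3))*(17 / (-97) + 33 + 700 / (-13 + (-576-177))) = -8891415 / 74302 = -119.67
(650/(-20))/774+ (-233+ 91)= -219881/1548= -142.04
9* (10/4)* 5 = 225/2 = 112.50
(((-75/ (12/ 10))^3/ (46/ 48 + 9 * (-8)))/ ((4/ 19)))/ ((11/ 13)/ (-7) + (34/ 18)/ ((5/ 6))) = 30392578125/ 3995156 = 7607.36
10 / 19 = 0.53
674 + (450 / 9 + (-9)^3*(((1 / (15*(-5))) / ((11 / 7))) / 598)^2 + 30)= 20391027081031 / 27043802500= 754.00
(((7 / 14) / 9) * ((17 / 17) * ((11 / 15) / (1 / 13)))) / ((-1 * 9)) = -143 / 2430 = -0.06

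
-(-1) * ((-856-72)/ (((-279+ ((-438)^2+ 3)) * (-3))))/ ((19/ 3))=58/ 227487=0.00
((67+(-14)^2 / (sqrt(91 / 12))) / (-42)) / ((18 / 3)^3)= -sqrt(273) / 2106 - 67 / 9072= -0.02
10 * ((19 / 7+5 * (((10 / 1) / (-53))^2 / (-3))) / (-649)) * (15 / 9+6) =-36020990 / 114851583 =-0.31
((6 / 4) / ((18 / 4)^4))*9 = 8 / 243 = 0.03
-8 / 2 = -4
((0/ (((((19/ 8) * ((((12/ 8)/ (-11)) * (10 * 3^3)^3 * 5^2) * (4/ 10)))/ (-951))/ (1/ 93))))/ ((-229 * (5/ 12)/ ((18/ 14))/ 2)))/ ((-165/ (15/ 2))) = 0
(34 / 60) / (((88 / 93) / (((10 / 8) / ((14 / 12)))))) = 1581 / 2464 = 0.64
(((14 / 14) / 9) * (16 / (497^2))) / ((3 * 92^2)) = 1 / 3528029547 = 0.00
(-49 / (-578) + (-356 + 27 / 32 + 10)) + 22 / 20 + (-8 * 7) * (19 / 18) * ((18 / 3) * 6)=-114303961 / 46240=-2471.97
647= 647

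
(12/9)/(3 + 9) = 1/9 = 0.11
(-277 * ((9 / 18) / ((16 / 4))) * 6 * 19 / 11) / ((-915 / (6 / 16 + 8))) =352621 / 107360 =3.28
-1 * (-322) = 322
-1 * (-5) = 5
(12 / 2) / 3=2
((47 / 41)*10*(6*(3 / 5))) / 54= 94 / 123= 0.76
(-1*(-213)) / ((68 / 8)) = 426 / 17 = 25.06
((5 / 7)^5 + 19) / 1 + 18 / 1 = 624984 / 16807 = 37.19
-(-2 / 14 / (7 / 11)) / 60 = 11 / 2940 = 0.00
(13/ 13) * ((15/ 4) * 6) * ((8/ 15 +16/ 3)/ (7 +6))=132/ 13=10.15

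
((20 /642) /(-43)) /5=-2 /13803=-0.00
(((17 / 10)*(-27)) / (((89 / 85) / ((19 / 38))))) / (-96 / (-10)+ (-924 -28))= 39015 / 1677472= 0.02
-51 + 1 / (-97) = -4948 / 97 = -51.01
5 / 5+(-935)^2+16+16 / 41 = 35843938 / 41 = 874242.39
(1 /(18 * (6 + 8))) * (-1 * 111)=-37 /84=-0.44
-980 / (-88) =245 / 22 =11.14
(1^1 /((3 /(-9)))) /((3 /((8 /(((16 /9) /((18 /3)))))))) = -27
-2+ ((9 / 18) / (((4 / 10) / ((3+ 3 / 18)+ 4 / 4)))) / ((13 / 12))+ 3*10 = 853 / 26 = 32.81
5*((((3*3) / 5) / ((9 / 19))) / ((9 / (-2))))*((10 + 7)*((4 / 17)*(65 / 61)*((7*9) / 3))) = -69160 / 183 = -377.92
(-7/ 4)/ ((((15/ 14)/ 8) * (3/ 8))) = -1568/ 45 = -34.84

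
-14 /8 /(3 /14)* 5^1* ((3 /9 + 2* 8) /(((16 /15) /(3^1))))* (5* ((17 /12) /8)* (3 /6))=-5102125 /6144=-830.42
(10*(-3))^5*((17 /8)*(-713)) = 36817537500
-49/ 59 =-0.83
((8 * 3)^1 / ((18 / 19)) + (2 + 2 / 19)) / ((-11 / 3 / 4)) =-29.93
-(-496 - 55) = 551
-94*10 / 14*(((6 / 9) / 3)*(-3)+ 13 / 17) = -2350 / 357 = -6.58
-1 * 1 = -1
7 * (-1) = -7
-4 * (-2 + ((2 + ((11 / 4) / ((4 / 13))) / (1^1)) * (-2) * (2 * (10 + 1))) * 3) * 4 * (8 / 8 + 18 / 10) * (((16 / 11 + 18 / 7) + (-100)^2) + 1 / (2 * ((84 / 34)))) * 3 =106915028362 / 55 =1943909606.58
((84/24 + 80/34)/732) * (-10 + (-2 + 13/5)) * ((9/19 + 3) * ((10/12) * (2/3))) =-102883/709308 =-0.15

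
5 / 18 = 0.28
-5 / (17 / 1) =-0.29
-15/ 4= -3.75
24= 24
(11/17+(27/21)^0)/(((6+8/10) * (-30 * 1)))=-7/867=-0.01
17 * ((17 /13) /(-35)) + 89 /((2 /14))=283176 /455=622.36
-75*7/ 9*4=-700/ 3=-233.33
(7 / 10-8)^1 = -73 / 10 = -7.30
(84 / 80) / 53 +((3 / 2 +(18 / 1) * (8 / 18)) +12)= 21.52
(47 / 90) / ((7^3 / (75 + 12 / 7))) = 8413 / 72030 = 0.12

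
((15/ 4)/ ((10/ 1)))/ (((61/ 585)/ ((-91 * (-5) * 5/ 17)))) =481.27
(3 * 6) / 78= 3 / 13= 0.23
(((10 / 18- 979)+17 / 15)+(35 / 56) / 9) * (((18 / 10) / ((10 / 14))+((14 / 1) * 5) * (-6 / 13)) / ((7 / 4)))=54061009 / 3250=16634.16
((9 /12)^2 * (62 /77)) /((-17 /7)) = -279 /1496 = -0.19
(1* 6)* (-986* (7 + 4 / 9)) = -132124 / 3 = -44041.33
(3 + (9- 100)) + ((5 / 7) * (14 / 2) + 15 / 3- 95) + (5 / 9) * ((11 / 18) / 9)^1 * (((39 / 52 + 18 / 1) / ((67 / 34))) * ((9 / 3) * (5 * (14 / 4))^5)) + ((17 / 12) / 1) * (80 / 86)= 52785921427231 / 29870208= 1767176.23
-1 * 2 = -2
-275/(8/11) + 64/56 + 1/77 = -232213/616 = -376.97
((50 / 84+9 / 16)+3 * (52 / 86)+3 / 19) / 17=859109 / 4666704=0.18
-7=-7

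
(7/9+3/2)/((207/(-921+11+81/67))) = -2496449/249642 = -10.00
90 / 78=15 / 13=1.15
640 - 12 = 628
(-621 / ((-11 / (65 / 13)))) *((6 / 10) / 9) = 207 / 11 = 18.82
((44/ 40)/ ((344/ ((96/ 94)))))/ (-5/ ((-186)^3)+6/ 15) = 212350248/ 26009738477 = 0.01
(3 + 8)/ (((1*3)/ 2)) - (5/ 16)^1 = 7.02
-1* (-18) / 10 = 9 / 5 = 1.80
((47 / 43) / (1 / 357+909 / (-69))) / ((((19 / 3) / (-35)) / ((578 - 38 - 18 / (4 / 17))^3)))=32279173899568155 / 706855328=45665884.69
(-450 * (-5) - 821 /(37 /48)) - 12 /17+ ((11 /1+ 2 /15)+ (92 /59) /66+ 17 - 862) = 2145425852 /6123315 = 350.37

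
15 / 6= 5 / 2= 2.50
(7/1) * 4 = 28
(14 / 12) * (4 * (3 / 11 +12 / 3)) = 658 / 33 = 19.94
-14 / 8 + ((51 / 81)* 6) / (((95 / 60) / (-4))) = -2575 / 228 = -11.29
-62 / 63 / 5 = -62 / 315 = -0.20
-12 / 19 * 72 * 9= -7776 / 19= -409.26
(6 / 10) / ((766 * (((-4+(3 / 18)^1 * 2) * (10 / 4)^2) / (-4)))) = 72 / 526625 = 0.00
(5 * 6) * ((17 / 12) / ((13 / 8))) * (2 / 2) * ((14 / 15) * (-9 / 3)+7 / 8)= -50.35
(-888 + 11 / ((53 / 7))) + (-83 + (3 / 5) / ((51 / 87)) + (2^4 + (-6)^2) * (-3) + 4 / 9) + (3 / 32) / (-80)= -23334829319 / 20759040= -1124.08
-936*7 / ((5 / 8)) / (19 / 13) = -681408 / 95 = -7172.72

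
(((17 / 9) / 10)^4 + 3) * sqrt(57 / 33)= 196913521 * sqrt(209) / 721710000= 3.94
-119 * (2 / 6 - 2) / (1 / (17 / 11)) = 306.52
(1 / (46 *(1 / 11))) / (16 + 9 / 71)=781 / 52670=0.01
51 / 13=3.92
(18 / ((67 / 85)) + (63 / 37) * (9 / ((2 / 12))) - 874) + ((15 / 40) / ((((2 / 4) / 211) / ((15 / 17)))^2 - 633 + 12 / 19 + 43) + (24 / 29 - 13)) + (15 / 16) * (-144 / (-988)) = -1890748596379909990625 / 2451523128181550644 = -771.25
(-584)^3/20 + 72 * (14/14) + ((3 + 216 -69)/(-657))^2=-2388161196676/239805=-9958763.15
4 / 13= 0.31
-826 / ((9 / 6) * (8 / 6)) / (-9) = 413 / 9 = 45.89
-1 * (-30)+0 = 30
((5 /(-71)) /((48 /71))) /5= -1 /48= -0.02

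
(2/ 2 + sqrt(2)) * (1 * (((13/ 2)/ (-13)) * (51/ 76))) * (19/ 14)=-51 * sqrt(2)/ 112-51/ 112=-1.10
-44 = -44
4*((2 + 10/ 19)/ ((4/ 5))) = 12.63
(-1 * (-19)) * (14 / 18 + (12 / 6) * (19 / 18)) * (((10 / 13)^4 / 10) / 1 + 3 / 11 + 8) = 456.00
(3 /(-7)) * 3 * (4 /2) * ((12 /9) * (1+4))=-120 /7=-17.14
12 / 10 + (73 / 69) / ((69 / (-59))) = 7031 / 23805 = 0.30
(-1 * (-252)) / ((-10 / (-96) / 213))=515289.60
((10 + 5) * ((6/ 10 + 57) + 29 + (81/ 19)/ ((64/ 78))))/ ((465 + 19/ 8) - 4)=76107/ 25612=2.97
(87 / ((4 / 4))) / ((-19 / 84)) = -7308 / 19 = -384.63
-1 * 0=0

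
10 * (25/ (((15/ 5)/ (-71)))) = -17750/ 3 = -5916.67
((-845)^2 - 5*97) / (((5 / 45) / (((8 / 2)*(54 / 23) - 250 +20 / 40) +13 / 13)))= -35317019070 / 23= -1535522568.26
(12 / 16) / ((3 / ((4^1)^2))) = 4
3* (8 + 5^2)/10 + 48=579/10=57.90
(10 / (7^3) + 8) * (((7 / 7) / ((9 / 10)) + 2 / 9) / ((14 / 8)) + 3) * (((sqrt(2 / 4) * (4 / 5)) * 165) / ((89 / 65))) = 311119380 * sqrt(2) / 213689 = 2059.02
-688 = -688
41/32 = 1.28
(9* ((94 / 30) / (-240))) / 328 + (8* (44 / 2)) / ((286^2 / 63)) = 32975027 / 243900800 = 0.14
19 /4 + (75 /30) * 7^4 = 24029 /4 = 6007.25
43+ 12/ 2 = 49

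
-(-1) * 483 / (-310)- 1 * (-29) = 8507 / 310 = 27.44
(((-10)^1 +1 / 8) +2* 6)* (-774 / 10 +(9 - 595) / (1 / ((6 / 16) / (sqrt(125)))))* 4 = -6579 / 10 - 14943* sqrt(5) / 200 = -824.97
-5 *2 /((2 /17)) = -85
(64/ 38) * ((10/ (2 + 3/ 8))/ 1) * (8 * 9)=184320/ 361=510.58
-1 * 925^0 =-1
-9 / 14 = -0.64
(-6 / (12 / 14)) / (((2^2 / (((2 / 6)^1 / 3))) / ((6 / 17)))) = -7 / 102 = -0.07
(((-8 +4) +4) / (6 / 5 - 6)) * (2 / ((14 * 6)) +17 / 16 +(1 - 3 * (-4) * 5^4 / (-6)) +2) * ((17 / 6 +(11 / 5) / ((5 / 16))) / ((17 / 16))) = 0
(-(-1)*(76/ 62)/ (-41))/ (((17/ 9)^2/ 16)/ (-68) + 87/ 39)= -2560896/ 190796165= -0.01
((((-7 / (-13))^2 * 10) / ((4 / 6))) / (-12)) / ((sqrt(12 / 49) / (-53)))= 90895 * sqrt(3) / 4056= 38.82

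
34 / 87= 0.39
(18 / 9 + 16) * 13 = 234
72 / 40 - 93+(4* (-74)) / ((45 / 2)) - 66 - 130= -300.36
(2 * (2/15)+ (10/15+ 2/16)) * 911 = 115697/120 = 964.14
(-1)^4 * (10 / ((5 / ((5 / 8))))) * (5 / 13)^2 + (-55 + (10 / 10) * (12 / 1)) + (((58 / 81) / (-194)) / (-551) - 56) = -9971954441 / 100915308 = -98.82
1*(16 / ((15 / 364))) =5824 / 15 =388.27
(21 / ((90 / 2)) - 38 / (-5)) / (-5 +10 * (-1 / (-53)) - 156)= -0.05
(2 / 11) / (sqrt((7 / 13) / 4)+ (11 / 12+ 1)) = 0.08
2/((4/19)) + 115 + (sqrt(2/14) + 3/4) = sqrt(7)/7 + 501/4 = 125.63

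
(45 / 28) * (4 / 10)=9 / 14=0.64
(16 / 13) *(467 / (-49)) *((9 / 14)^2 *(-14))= 302616 / 4459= 67.87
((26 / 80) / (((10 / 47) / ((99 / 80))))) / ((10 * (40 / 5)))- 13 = -33219511 / 2560000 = -12.98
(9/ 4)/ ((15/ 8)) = 6/ 5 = 1.20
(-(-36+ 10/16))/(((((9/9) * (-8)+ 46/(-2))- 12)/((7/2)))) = -1981/688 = -2.88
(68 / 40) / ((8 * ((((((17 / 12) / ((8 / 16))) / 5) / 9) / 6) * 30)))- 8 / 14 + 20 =5629 / 280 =20.10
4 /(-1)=-4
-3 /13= -0.23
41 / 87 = 0.47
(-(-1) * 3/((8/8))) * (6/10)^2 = 27/25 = 1.08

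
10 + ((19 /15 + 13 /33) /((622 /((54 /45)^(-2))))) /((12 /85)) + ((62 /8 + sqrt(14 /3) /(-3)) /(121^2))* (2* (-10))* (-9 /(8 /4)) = 59370057995 /5901142896 - 10* sqrt(42) /14641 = 10.06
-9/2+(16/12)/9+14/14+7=197/54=3.65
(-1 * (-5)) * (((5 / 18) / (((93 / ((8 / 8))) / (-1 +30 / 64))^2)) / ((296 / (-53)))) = -382925 / 47187836928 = -0.00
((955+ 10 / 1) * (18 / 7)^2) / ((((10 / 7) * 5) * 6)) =5211 / 35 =148.89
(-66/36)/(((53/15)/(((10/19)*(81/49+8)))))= -130075/49343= -2.64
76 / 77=0.99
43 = 43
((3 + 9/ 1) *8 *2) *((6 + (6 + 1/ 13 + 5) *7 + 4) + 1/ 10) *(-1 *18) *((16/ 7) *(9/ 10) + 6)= -5551763328/ 2275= -2440335.53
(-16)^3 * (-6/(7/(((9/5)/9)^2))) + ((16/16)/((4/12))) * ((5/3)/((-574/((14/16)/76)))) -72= 597074581/8724800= 68.43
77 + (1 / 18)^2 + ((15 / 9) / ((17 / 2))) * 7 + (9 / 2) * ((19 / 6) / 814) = 351476591 / 4483512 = 78.39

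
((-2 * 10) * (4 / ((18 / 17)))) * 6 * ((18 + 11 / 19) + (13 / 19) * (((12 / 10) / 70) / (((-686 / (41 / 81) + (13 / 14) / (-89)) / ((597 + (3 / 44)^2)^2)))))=-16234049618976444313 / 2311192438158120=-7024.10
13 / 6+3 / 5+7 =293 / 30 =9.77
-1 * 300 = -300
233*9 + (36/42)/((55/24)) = 807489/385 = 2097.37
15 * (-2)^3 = -120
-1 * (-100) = 100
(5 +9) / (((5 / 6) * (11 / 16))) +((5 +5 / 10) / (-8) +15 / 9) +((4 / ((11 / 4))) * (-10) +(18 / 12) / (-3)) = 27377 / 2640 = 10.37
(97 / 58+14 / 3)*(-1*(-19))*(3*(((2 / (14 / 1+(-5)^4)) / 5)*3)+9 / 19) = 3565999 / 61770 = 57.73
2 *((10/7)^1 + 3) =62/7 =8.86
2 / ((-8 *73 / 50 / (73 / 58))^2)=625 / 26912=0.02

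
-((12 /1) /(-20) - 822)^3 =69578670897 /125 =556629367.18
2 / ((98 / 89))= 89 / 49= 1.82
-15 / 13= -1.15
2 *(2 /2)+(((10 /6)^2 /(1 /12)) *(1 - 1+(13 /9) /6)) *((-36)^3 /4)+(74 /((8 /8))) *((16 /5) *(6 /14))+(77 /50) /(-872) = -28535136699 /305200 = -93496.52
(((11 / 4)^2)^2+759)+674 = 381489 / 256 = 1490.19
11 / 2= 5.50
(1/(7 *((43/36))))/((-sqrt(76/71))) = -18 *sqrt(1349)/5719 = -0.12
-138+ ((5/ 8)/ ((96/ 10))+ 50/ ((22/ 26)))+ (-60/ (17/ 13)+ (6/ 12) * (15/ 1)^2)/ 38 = -105179111/ 1364352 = -77.09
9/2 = 4.50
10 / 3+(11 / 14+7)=467 / 42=11.12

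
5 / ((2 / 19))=95 / 2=47.50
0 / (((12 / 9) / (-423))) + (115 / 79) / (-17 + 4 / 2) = -23 / 237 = -0.10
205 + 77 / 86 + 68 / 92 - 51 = 307845 / 1978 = 155.63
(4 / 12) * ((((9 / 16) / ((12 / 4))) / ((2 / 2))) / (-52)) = -1 / 832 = -0.00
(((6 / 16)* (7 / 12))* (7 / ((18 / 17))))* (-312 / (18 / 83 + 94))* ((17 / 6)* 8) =-898807 / 8280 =-108.55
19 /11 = 1.73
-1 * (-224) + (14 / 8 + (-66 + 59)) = 875 / 4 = 218.75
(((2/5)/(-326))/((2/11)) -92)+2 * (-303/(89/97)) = -109162079/145070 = -752.48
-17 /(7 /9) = -153 /7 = -21.86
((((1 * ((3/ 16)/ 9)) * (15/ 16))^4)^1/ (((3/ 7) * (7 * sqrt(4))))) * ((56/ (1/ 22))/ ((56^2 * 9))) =6875/ 6493990551552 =0.00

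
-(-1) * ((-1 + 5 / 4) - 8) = -31 / 4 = -7.75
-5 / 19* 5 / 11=-0.12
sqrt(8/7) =2 *sqrt(14)/7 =1.07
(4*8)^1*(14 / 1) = 448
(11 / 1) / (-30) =-11 / 30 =-0.37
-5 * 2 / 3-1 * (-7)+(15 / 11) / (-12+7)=3.39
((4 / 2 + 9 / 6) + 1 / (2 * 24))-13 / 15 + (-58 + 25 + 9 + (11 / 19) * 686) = 1713703 / 4560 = 375.81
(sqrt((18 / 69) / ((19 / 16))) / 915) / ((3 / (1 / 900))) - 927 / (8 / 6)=-2781 / 4+ sqrt(2622) / 269902125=-695.25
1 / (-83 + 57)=-1 / 26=-0.04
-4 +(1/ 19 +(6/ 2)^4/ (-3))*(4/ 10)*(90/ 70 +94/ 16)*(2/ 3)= -55.46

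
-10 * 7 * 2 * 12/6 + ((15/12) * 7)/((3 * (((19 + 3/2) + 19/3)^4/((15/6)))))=-26875928290/95985463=-280.00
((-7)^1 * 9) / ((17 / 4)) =-252 / 17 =-14.82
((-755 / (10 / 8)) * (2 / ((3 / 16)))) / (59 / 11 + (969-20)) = -106304 / 15747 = -6.75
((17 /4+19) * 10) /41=465 /82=5.67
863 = 863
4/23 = 0.17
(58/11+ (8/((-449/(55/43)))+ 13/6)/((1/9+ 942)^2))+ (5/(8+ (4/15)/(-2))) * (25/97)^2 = 45049644791591065042/8476025067432457667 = 5.31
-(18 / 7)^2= -6.61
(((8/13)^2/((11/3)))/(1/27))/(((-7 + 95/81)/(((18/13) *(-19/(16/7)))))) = 5.51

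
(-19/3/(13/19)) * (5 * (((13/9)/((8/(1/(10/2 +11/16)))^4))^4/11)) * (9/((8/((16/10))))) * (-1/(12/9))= 0.00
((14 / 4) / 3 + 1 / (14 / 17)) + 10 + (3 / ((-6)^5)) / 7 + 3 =279071 / 18144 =15.38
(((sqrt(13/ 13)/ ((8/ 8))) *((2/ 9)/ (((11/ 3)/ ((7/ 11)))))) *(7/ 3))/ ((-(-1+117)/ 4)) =-98/ 31581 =-0.00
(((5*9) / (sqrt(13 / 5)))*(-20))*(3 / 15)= -180*sqrt(65) / 13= -111.63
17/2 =8.50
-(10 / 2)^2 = -25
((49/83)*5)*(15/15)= 245/83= 2.95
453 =453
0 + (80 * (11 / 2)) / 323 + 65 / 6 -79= -129467 / 1938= -66.80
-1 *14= -14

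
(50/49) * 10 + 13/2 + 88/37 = 69193/3626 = 19.08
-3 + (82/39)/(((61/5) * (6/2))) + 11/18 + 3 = 3181/4758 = 0.67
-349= -349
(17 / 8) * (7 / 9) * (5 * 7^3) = 2834.51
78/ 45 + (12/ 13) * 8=1778/ 195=9.12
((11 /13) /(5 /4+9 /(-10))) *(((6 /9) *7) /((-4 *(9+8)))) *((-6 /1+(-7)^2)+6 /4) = -4895 /663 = -7.38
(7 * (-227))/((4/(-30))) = 23835/2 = 11917.50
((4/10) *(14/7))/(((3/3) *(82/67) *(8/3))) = 0.25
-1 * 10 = -10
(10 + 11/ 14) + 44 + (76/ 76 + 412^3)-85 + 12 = 979083151/ 14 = 69934510.79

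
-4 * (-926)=3704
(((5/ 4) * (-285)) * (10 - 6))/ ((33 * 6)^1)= -475/ 66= -7.20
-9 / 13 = -0.69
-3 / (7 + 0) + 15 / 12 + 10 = 303 / 28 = 10.82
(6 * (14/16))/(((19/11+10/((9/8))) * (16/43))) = 89397/67264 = 1.33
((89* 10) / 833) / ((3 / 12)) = 3560 / 833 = 4.27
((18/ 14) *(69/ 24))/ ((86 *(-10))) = -207/ 48160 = -0.00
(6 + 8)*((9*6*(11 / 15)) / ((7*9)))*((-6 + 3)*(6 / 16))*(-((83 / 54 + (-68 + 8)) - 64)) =-1212.38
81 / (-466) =-0.17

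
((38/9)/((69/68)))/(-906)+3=842647/281313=3.00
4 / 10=2 / 5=0.40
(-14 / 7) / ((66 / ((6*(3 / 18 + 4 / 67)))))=-91 / 2211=-0.04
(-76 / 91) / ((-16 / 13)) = 19 / 28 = 0.68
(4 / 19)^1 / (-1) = -4 / 19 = -0.21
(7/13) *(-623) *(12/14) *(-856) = 3199728/13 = 246132.92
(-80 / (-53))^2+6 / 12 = 15609 / 5618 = 2.78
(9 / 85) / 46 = 9 / 3910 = 0.00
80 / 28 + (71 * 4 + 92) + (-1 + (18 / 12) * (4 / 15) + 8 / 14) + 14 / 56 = 53071 / 140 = 379.08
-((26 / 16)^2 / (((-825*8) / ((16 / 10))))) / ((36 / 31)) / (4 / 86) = 225277 / 19008000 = 0.01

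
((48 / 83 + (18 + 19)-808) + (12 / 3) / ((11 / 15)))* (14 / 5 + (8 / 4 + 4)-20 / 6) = -3818002 / 913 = -4181.82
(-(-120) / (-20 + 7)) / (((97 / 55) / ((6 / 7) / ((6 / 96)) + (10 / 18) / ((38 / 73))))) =-38925700 / 503139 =-77.37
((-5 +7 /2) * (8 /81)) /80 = -1 /540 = -0.00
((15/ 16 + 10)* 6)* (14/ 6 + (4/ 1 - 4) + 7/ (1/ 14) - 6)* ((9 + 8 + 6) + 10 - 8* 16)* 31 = -145851125/ 8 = -18231390.62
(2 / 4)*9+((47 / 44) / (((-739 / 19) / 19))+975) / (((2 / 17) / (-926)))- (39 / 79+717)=-19704554187071 / 2568764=-7670830.87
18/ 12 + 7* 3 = 45/ 2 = 22.50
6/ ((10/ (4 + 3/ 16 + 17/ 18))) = 739/ 240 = 3.08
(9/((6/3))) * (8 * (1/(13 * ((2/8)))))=11.08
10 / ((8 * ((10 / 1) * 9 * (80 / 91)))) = 91 / 5760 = 0.02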